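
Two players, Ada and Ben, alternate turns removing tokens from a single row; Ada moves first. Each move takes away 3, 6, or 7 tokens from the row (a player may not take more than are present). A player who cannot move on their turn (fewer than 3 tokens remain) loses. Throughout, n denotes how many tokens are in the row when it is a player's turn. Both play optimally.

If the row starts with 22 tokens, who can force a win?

Ben wins.

Label each position W (a win for the player to move) or L (a loss). A position with no legal move is L; any other position is W exactly when some move reaches an L, and L when every move reaches a W.
n=0: no move → L
n=1: no move → L
n=2: no move → L
n=3: W (go to 0, an L position)
n=4: W (go to 1, an L position)
n=5: W (go to 2, an L position)
n=6: W (go to 0, an L position)
n=7: W (go to 1, an L position)
n=8: W (go to 2, an L position)
n=9: W (go to 2, an L position)
n=10: L (options 7(W), 4(W), 3(W) are all W)
n=11: L (options 8(W), 5(W), 4(W) are all W)
n=12: L (options 9(W), 6(W), 5(W) are all W)
n=13: W (go to 10, an L position)
n=14: W (go to 11, an L position)
n=15: W (go to 12, an L position)
n=16: W (go to 10, an L position)
n=17: W (go to 11, an L position)
n=18: W (go to 12, an L position)
n=19: W (go to 12, an L position)
n=20: L (options 17(W), 14(W), 13(W) are all W)
n=21: L (options 18(W), 15(W), 14(W) are all W)
n=22: L (options 19(W), 16(W), 15(W) are all W)
Every move from 22 reaches a W position, so the mover loses.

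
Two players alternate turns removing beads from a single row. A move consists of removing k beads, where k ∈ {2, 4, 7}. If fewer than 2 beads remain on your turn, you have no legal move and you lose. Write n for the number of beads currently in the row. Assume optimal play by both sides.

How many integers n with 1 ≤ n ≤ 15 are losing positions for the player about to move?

5

Positions with no move are L. A position that does have a move is losing for the player to move precisely when every available move leads to a winning position for the opponent. Fill in the labels:
n=0: no move → L
n=1: no move → L
n=2: →0(L), so W
n=3: →1(L), so W
n=4: →0(L), so W
n=5: →1(L), so W
n=6: →4(W), 2(W) — all W, so L
n=7: →0(L), so W
n=8: →6(L), so W
n=9: →7(W), 5(W), 2(W) — all W, so L
n=10: →6(L), so W
n=11: →9(L), so W
n=12: →10(W), 8(W), 5(W) — all W, so L
n=13: →9(L), so W
n=14: →12(L), so W
n=15: →13(W), 11(W), 8(W) — all W, so L
L entries with 1 ≤ n ≤ 15 (n=0 is outside the asked range and is not counted): n = 1, 6, 9, 12, 15; that makes 5.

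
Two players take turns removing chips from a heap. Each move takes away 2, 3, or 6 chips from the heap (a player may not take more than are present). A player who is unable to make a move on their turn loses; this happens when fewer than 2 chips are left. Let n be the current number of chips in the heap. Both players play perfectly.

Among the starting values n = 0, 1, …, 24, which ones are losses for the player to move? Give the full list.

Use the standard recursion: the mover loses at a terminal position; elsewhere, the mover wins exactly when some move hands the opponent an L position.
n=0: no move → L
n=1: no move → L
n=2: reaches L-position 0 → W
n=3: reaches L-position 1 → W
n=4: reaches L-position 1 → W
n=5: only reaches 3(W), 2(W), all W → L
n=6: reaches L-position 0 → W
n=7: reaches L-position 5 → W
n=8: reaches L-position 5 → W
n=9: only reaches 7(W), 6(W), 3(W), all W → L
n=10: only reaches 8(W), 7(W), 4(W), all W → L
n=11: reaches L-position 9 → W
n=12: reaches L-position 10 → W
n=13: reaches L-position 10 → W
n=14: only reaches 12(W), 11(W), 8(W), all W → L
n=15: reaches L-position 9 → W
n=16: reaches L-position 14 → W
n=17: reaches L-position 14 → W
n=18: only reaches 16(W), 15(W), 12(W), all W → L
n=19: only reaches 17(W), 16(W), 13(W), all W → L
n=20: reaches L-position 18 → W
n=21: reaches L-position 19 → W
n=22: reaches L-position 19 → W
n=23: only reaches 21(W), 20(W), 17(W), all W → L
n=24: reaches L-position 18 → W
Reading off the rows marked L gives the requested list; there are 9 such values of n.

0, 1, 5, 9, 10, 14, 18, 19, 23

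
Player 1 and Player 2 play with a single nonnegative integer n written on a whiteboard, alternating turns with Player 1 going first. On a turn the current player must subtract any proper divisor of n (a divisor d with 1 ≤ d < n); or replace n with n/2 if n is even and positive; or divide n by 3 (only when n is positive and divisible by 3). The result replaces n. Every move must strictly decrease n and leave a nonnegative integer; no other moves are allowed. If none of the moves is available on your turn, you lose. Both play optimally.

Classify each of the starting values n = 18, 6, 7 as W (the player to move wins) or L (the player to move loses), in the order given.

Work bottom-up. With no move the player to move loses. Otherwise the position is W if at least one move leads to an L position for the opponent, and L if every move leads to a W.
n=0: no move → L
n=1: no move → L
n=2: can move to 1, which is L ⇒ W
n=3: can move to 1, which is L ⇒ W
n=4: moves to 2(W), 3(W); every one is W ⇒ L
n=5: can move to 4, which is L ⇒ W
n=6: can move to 4, which is L ⇒ W
n=7: the only move is to 6(W), a W ⇒ L
n=8: can move to 4, which is L ⇒ W
n=9: moves to 3(W), 6(W), 8(W); every one is W ⇒ L
n=10: can move to 9, which is L ⇒ W
n=11: the only move is to 10(W), a W ⇒ L
n=12: can move to 4, which is L ⇒ W
n=13: the only move is to 12(W), a W ⇒ L
n=14: can move to 7, which is L ⇒ W
n=15: moves to 5(W), 10(W), 12(W), 14(W); every one is W ⇒ L
n=16: can move to 15, which is L ⇒ W
n=17: the only move is to 16(W), a W ⇒ L
n=18: can move to 9, which is L ⇒ W

18: W, 6: W, 7: L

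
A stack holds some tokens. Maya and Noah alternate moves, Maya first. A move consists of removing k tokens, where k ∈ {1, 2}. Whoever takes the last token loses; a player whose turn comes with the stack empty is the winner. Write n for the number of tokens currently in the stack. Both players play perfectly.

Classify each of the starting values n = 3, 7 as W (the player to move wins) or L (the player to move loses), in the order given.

Positions with no move are W. A position that does have a move is losing for the player to move precisely when every available move leads to a winning position for the opponent. Fill in the labels:
n=0: no move; the opponent has just taken the last token and therefore loses → W
n=1: only reaches 0(W), which is W → L
n=2: reaches L-position 1 → W
n=3: reaches L-position 1 → W
n=4: only reaches 3(W), 2(W), all W → L
n=5: reaches L-position 4 → W
n=6: reaches L-position 4 → W
n=7: only reaches 6(W), 5(W), all W → L

3: W, 7: L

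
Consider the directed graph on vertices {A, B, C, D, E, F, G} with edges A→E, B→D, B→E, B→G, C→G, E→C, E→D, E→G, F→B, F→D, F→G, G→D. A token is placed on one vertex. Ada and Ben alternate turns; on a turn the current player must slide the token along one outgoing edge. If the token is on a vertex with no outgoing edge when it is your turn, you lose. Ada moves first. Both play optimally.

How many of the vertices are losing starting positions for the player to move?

3

Compute win/loss labels from the base case upward. A position with no move is L. Any other position is W if it can reach an L in one move, else L.
Every edge goes from a vertex to one that appears earlier in the order D, G, C, E, B, F, A, so processing vertices in that order labels each vertex after all of its successors.
D: no outgoing edge → L
G: can move to D, which is L ⇒ W
C: the only move is to G(W), a W ⇒ L
E: can move to C, which is L ⇒ W
B: can move to D, which is L ⇒ W
F: can move to D, which is L ⇒ W
A: the only move is to E(W), a W ⇒ L
The L vertices are A, C, D; that is 3 in all.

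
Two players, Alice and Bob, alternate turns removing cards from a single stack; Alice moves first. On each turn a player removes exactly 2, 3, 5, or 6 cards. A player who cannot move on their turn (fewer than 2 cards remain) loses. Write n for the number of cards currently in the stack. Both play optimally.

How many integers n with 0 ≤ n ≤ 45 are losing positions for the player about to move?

12

Label each position W (a win for the player to move) or L (a loss). A position with no legal move is L; any other position is W exactly when some move reaches an L, and L when every move reaches a W.
n=0: no move → L
n=1: no move → L
n=2: reaches L-position 0 → W
n=3: reaches L-position 1 → W
n=4: reaches L-position 1 → W
n=5: reaches L-position 0 → W
n=6: reaches L-position 1 → W
n=7: reaches L-position 1 → W
n=8: only reaches 6(W), 5(W), 3(W), 2(W), all W → L
n=9: only reaches 7(W), 6(W), 4(W), 3(W), all W → L
n=10: reaches L-position 8 → W
n=11: reaches L-position 9 → W
n=12: reaches L-position 9 → W
n=13: reaches L-position 8 → W
n=14: reaches L-position 9 → W
n=15: reaches L-position 9 → W
n=16: only reaches 14(W), 13(W), 11(W), 10(W), all W → L
n=17: only reaches 15(W), 14(W), 12(W), 11(W), all W → L
n=18: reaches L-position 16 → W
n=19: reaches L-position 17 → W
n=20: reaches L-position 17 → W
n=21: reaches L-position 16 → W
n=22: reaches L-position 17 → W
n=23: reaches L-position 17 → W
n=24: only reaches 22(W), 21(W), 19(W), 18(W), all W → L
n=25: only reaches 23(W), 22(W), 20(W), 19(W), all W → L
n=26: reaches L-position 24 → W
n=27: reaches L-position 25 → W
n=28: reaches L-position 25 → W
n=29: reaches L-position 24 → W
n=30: reaches L-position 25 → W
n=31: reaches L-position 25 → W
n=32: only reaches 30(W), 29(W), 27(W), 26(W), all W → L
n=33: only reaches 31(W), 30(W), 28(W), 27(W), all W → L
n=34: reaches L-position 32 → W
n=35: reaches L-position 33 → W
n=36: reaches L-position 33 → W
n=37: reaches L-position 32 → W
n=38: reaches L-position 33 → W
n=39: reaches L-position 33 → W
n=40: only reaches 38(W), 37(W), 35(W), 34(W), all W → L
n=41: only reaches 39(W), 38(W), 36(W), 35(W), all W → L
n=42: reaches L-position 40 → W
n=43: reaches L-position 41 → W
n=44: reaches L-position 41 → W
n=45: reaches L-position 40 → W
L entries with 0 ≤ n ≤ 45: n = 0, 1, 8, 9, 16, 17, 24, 25, 32, 33, 40, 41; that makes 12.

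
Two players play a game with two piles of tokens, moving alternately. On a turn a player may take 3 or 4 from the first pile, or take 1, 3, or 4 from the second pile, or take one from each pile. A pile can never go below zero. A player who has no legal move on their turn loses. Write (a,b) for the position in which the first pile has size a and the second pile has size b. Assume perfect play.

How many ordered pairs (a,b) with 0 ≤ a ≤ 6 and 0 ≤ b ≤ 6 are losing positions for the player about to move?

Label each position W (a win for the player to move) or L (a loss). A position with no legal move is L; any other position is W exactly when some move reaches an L, and L when every move reaches a W.
Every move lowers a or b (never raises either), so fill the grid row by row in increasing a, and left to right within a row: each cell's successors are then already labelled.
      b=0  b=1  b=2  b=3  b=4  b=5  b=6
a=0:    L    W    L    W    W    W    W
a=1:    L    W    L    W    W    W    W
a=2:    L    W    L    W    W    W    W
a=3:    W    W    W    W    L    W    L
a=4:    W    L    W    L    W    W    W
a=5:    W    L    W    L    W    W    W
a=6:    W    L    W    L    W    W    W
Cells with no legal move (terminal, hence L): (0,0), (1,0), (2,0).
The remaining L cells, each justified by listing all of its moves:
(0,2): L (sole option (0,1)(W) is W)
(1,2): L (options (1,1)(W), (0,1)(W) are all W)
(2,2): L (options (2,1)(W), (1,1)(W) are all W)
(3,4): L (options (0,4)(W), (3,3)(W), (3,1)(W), (3,0)(W), (2,3)(W) are all W)
(3,6): L (options (0,6)(W), (3,5)(W), (3,3)(W), (3,2)(W), (2,5)(W) are all W)
(4,1): L (options (1,1)(W), (0,1)(W), (4,0)(W), (3,0)(W) are all W)
(4,3): L (options (1,3)(W), (0,3)(W), (4,2)(W), (4,0)(W), (3,2)(W) are all W)
(5,1): L (options (2,1)(W), (1,1)(W), (5,0)(W), (4,0)(W) are all W)
(5,3): L (options (2,3)(W), (1,3)(W), (5,2)(W), (5,0)(W), (4,2)(W) are all W)
(6,1): L (options (3,1)(W), (2,1)(W), (6,0)(W), (5,0)(W) are all W)
(6,3): L (options (3,3)(W), (2,3)(W), (6,2)(W), (6,0)(W), (5,2)(W) are all W)
Every other cell has at least one move into one of the L cells above, so it is W.
L cells per row: a=0: 2, a=1: 2, a=2: 2, a=3: 2, a=4: 2, a=5: 2, a=6: 2; total 14.

14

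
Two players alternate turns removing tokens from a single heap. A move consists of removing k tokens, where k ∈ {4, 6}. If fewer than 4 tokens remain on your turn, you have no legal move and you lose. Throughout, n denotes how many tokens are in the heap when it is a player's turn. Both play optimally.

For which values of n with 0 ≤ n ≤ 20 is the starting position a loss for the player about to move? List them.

Use the standard recursion: the mover loses at a terminal position; elsewhere, the mover wins exactly when some move hands the opponent an L position.
n=0: no move → L
n=1: no move → L
n=2: no move → L
n=3: no move → L
n=4: can move to 0, which is L ⇒ W
n=5: can move to 1, which is L ⇒ W
n=6: can move to 2, which is L ⇒ W
n=7: can move to 3, which is L ⇒ W
n=8: can move to 2, which is L ⇒ W
n=9: can move to 3, which is L ⇒ W
n=10: moves to 6(W), 4(W); every one is W ⇒ L
n=11: moves to 7(W), 5(W); every one is W ⇒ L
n=12: moves to 8(W), 6(W); every one is W ⇒ L
n=13: moves to 9(W), 7(W); every one is W ⇒ L
n=14: can move to 10, which is L ⇒ W
n=15: can move to 11, which is L ⇒ W
n=16: can move to 12, which is L ⇒ W
n=17: can move to 13, which is L ⇒ W
n=18: can move to 12, which is L ⇒ W
n=19: can move to 13, which is L ⇒ W
n=20: moves to 16(W), 14(W); every one is W ⇒ L
Reading off the rows marked L gives the requested list; there are 9 such values of n.

0, 1, 2, 3, 10, 11, 12, 13, 20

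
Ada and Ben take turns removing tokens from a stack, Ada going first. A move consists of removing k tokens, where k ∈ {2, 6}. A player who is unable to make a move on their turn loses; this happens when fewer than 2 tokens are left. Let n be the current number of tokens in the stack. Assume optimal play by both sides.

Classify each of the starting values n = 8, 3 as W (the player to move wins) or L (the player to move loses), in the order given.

Work bottom-up. With no move the player to move loses. Otherwise the position is W if at least one move leads to an L position for the opponent, and L if every move leads to a W.
n=0: no move → L
n=1: no move → L
n=2: can move to 0, which is L ⇒ W
n=3: can move to 1, which is L ⇒ W
n=4: the only move is to 2(W), a W ⇒ L
n=5: the only move is to 3(W), a W ⇒ L
n=6: can move to 4, which is L ⇒ W
n=7: can move to 5, which is L ⇒ W
n=8: moves to 6(W), 2(W); every one is W ⇒ L

8: L, 3: W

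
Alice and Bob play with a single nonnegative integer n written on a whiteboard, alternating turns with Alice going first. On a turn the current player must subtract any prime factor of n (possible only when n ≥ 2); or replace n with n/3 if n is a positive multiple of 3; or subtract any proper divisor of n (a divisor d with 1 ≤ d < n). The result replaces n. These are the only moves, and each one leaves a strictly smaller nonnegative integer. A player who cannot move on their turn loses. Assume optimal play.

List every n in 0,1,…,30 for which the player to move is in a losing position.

0, 1, 4, 9, 14, 20, 26

Build the W/L table. Terminal = L. A non-terminal position is W if it has a move to some L; otherwise it is L.
n=0: no move → L
n=1: no move → L
n=2: W (go to 0, an L position)
n=3: W (go to 0, an L position)
n=4: L (options 2(W), 3(W) are all W)
n=5: W (go to 0, an L position)
n=6: W (go to 4, an L position)
n=7: W (go to 0, an L position)
n=8: W (go to 4, an L position)
n=9: L (options 3(W), 6(W), 8(W) are all W)
n=10: W (go to 9, an L position)
n=11: W (go to 0, an L position)
n=12: W (go to 4, an L position)
n=13: W (go to 0, an L position)
n=14: L (options 7(W), 12(W), 13(W) are all W)
n=15: W (go to 14, an L position)
n=16: W (go to 14, an L position)
n=17: W (go to 0, an L position)
n=18: W (go to 9, an L position)
n=19: W (go to 0, an L position)
n=20: L (options 10(W), 15(W), 16(W), 18(W), 19(W) are all W)
n=21: W (go to 14, an L position)
n=22: W (go to 20, an L position)
n=23: W (go to 0, an L position)
n=24: W (go to 20, an L position)
n=25: W (go to 20, an L position)
n=26: L (options 13(W), 24(W), 25(W) are all W)
n=27: W (go to 9, an L position)
n=28: W (go to 14, an L position)
n=29: W (go to 0, an L position)
n=30: W (go to 20, an L position)
The losing starting values of n are exactly the entries labelled L in this table (7 of them).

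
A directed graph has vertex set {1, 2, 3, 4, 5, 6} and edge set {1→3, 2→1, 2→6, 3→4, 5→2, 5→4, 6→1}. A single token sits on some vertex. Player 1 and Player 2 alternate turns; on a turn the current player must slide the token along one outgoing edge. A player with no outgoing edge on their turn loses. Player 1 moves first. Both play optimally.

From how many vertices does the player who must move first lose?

Label each position W (a win for the player to move) or L (a loss). A position with no legal move is L; any other position is W exactly when some move reaches an L, and L when every move reaches a W.
Every edge goes from a vertex to one that appears earlier in the order 4, 3, 1, 6, 2, 5, so processing vertices in that order labels each vertex after all of its successors.
4: no outgoing edge → L
3: reaches L-position 4 → W
1: only reaches 3(W), which is W → L
6: reaches L-position 1 → W
2: reaches L-position 1 → W
5: reaches L-position 4 → W
The L vertices are 1, 4; that is 2 in all.

2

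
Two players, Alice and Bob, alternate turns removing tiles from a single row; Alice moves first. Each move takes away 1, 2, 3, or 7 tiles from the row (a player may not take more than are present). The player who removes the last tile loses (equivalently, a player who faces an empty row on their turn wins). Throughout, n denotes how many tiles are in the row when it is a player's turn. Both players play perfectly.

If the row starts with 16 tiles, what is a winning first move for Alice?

Classify positions by backward induction: terminal positions (no move available) are W. From any other position, the mover wins iff some move reaches an L.
n=0: no move; the opponent has just taken the last tile and therefore loses → W
n=1: L (sole option 0(W) is W)
n=2: W (go to 1, an L position)
n=3: W (go to 1, an L position)
n=4: W (go to 1, an L position)
n=5: L (options 4(W), 3(W), 2(W) are all W)
n=6: W (go to 5, an L position)
n=7: W (go to 5, an L position)
n=8: W (go to 5, an L position)
n=9: L (options 8(W), 7(W), 6(W), 2(W) are all W)
n=10: W (go to 9, an L position)
n=11: W (go to 9, an L position)
n=12: W (go to 9, an L position)
n=13: L (options 12(W), 11(W), 10(W), 6(W) are all W)
n=14: W (go to 13, an L position)
n=15: W (go to 13, an L position)
n=16: W (go to 13, an L position)
From 16, the L positions reachable in one move are: 13, 9. Any move reaching one of these is winning.

Remove 3, leaving 13.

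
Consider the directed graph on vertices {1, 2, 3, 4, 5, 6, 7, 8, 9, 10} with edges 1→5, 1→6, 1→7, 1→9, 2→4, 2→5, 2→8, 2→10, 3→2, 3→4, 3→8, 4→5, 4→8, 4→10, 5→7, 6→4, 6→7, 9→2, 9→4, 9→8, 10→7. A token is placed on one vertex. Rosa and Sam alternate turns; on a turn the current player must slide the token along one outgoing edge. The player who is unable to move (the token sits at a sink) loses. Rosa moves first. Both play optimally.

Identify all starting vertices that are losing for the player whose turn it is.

Compute win/loss labels from the base case upward. A position with no move is L. Any other position is W if it can reach an L in one move, else L.
Every edge goes from a vertex to one that appears earlier in the order 8, 7, 10, 5, 4, 2, 6, 9, 1, 3, so processing vertices in that order labels each vertex after all of its successors.
8: no outgoing edge → L
7: no outgoing edge → L
10: reaches L-position 7 → W
5: reaches L-position 7 → W
4: reaches L-position 8 → W
2: reaches L-position 8 → W
6: reaches L-position 7 → W
9: reaches L-position 8 → W
1: reaches L-position 7 → W
3: reaches L-position 8 → W
The losing starting vertices are exactly the entries labelled L in this table (2 of them).

7, 8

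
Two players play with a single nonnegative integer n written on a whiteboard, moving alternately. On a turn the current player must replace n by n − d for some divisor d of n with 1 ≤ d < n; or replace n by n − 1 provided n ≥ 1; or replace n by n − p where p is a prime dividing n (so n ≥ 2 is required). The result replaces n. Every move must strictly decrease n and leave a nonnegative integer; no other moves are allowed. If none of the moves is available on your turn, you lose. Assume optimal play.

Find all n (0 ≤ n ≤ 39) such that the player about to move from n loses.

0, 4, 9, 14, 20, 26, 32, 35, 38

Work bottom-up. With no move the player to move loses. Otherwise the position is W if at least one move leads to an L position for the opponent, and L if every move leads to a W.
n=0: no move → L
n=1: reaches L-position 0 → W
n=2: reaches L-position 0 → W
n=3: reaches L-position 0 → W
n=4: only reaches 2(W), 3(W), all W → L
n=5: reaches L-position 0 → W
n=6: reaches L-position 4 → W
n=7: reaches L-position 0 → W
n=8: reaches L-position 4 → W
n=9: only reaches 6(W), 8(W), all W → L
n=10: reaches L-position 9 → W
n=11: reaches L-position 0 → W
n=12: reaches L-position 9 → W
n=13: reaches L-position 0 → W
n=14: only reaches 7(W), 12(W), 13(W), all W → L
n=15: reaches L-position 14 → W
n=16: reaches L-position 14 → W
n=17: reaches L-position 0 → W
n=18: reaches L-position 9 → W
n=19: reaches L-position 0 → W
n=20: only reaches 10(W), 15(W), 16(W), 18(W), 19(W), all W → L
n=21: reaches L-position 14 → W
n=22: reaches L-position 20 → W
n=23: reaches L-position 0 → W
n=24: reaches L-position 20 → W
n=25: reaches L-position 20 → W
n=26: only reaches 13(W), 24(W), 25(W), all W → L
n=27: reaches L-position 26 → W
n=28: reaches L-position 14 → W
n=29: reaches L-position 0 → W
n=30: reaches L-position 20 → W
n=31: reaches L-position 0 → W
n=32: only reaches 16(W), 24(W), 28(W), 30(W), 31(W), all W → L
n=33: reaches L-position 32 → W
n=34: reaches L-position 32 → W
n=35: only reaches 28(W), 30(W), 34(W), all W → L
n=36: reaches L-position 32 → W
n=37: reaches L-position 0 → W
n=38: only reaches 19(W), 36(W), 37(W), all W → L
n=39: reaches L-position 26 → W
Reading off the rows marked L gives the requested list; there are 9 such values of n.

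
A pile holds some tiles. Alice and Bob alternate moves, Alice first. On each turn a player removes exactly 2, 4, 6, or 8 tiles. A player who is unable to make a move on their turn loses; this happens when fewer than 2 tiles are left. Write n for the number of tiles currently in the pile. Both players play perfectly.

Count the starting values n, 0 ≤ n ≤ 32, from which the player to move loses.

8

Build the W/L table. Terminal = L. A non-terminal position is W if it has a move to some L; otherwise it is L.
n=0: no move → L
n=1: no move → L
n=2: W (go to 0, an L position)
n=3: W (go to 1, an L position)
n=4: W (go to 0, an L position)
n=5: W (go to 1, an L position)
n=6: W (go to 0, an L position)
n=7: W (go to 1, an L position)
n=8: W (go to 0, an L position)
n=9: W (go to 1, an L position)
n=10: L (options 8(W), 6(W), 4(W), 2(W) are all W)
n=11: L (options 9(W), 7(W), 5(W), 3(W) are all W)
n=12: W (go to 10, an L position)
n=13: W (go to 11, an L position)
n=14: W (go to 10, an L position)
n=15: W (go to 11, an L position)
n=16: W (go to 10, an L position)
n=17: W (go to 11, an L position)
n=18: W (go to 10, an L position)
n=19: W (go to 11, an L position)
n=20: L (options 18(W), 16(W), 14(W), 12(W) are all W)
n=21: L (options 19(W), 17(W), 15(W), 13(W) are all W)
n=22: W (go to 20, an L position)
n=23: W (go to 21, an L position)
n=24: W (go to 20, an L position)
n=25: W (go to 21, an L position)
n=26: W (go to 20, an L position)
n=27: W (go to 21, an L position)
n=28: W (go to 20, an L position)
n=29: W (go to 21, an L position)
n=30: L (options 28(W), 26(W), 24(W), 22(W) are all W)
n=31: L (options 29(W), 27(W), 25(W), 23(W) are all W)
n=32: W (go to 30, an L position)
L entries with 0 ≤ n ≤ 32: n = 0, 1, 10, 11, 20, 21, 30, 31; that makes 8.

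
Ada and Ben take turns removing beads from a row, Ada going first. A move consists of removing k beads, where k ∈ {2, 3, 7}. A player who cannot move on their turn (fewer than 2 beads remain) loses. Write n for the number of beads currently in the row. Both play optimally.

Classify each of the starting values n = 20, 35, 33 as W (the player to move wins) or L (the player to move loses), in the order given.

Work bottom-up. With no move the player to move loses. Otherwise the position is W if at least one move leads to an L position for the opponent, and L if every move leads to a W.
n=0: no move → L
n=1: no move → L
n=2: reaches L-position 0 → W
n=3: reaches L-position 1 → W
n=4: reaches L-position 1 → W
n=5: only reaches 3(W), 2(W), all W → L
n=6: only reaches 4(W), 3(W), all W → L
n=7: reaches L-position 5 → W
n=8: reaches L-position 6 → W
n=9: reaches L-position 6 → W
n=10: only reaches 8(W), 7(W), 3(W), all W → L
n=11: only reaches 9(W), 8(W), 4(W), all W → L
n=12: reaches L-position 10 → W
n=13: reaches L-position 11 → W
n=14: reaches L-position 11 → W
n=15: only reaches 13(W), 12(W), 8(W), all W → L
n=16: only reaches 14(W), 13(W), 9(W), all W → L
n=17: reaches L-position 15 → W
n=18: reaches L-position 16 → W
n=19: reaches L-position 16 → W
n=20: only reaches 18(W), 17(W), 13(W), all W → L
n=21: only reaches 19(W), 18(W), 14(W), all W → L
n=22: reaches L-position 20 → W
n=23: reaches L-position 21 → W
n=24: reaches L-position 21 → W
n=25: only reaches 23(W), 22(W), 18(W), all W → L
n=26: only reaches 24(W), 23(W), 19(W), all W → L
n=27: reaches L-position 25 → W
n=28: reaches L-position 26 → W
n=29: reaches L-position 26 → W
n=30: only reaches 28(W), 27(W), 23(W), all W → L
n=31: only reaches 29(W), 28(W), 24(W), all W → L
n=32: reaches L-position 30 → W
n=33: reaches L-position 31 → W
n=34: reaches L-position 31 → W
n=35: only reaches 33(W), 32(W), 28(W), all W → L

20: L, 35: L, 33: W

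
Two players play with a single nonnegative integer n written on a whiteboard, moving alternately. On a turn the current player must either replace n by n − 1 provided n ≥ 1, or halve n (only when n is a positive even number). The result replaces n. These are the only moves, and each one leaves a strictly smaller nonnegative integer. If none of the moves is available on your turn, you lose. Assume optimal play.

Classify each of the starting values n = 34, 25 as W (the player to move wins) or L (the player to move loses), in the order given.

Classify positions by backward induction: terminal positions (no move available) are L. From any other position, the mover wins iff some move reaches an L.
n=0: no move → L
n=1: reaches L-position 0 → W
n=2: only reaches 1(W), which is W → L
n=3: reaches L-position 2 → W
n=4: reaches L-position 2 → W
n=5: only reaches 4(W), which is W → L
n=6: reaches L-position 5 → W
n=7: only reaches 6(W), which is W → L
n=8: reaches L-position 7 → W
n=9: only reaches 8(W), which is W → L
n=10: reaches L-position 5 → W
n=11: only reaches 10(W), which is W → L
n=12: reaches L-position 11 → W
n=13: only reaches 12(W), which is W → L
n=14: reaches L-position 7 → W
n=15: only reaches 14(W), which is W → L
n=16: reaches L-position 15 → W
n=17: only reaches 16(W), which is W → L
n=18: reaches L-position 9 → W
n=19: only reaches 18(W), which is W → L
n=20: reaches L-position 19 → W
n=21: only reaches 20(W), which is W → L
n=22: reaches L-position 11 → W
n=23: only reaches 22(W), which is W → L
n=24: reaches L-position 23 → W
n=25: only reaches 24(W), which is W → L
n=26: reaches L-position 13 → W
n=27: only reaches 26(W), which is W → L
n=28: reaches L-position 27 → W
n=29: only reaches 28(W), which is W → L
n=30: reaches L-position 15 → W
n=31: only reaches 30(W), which is W → L
n=32: reaches L-position 31 → W
n=33: only reaches 32(W), which is W → L
n=34: reaches L-position 17 → W

34: W, 25: L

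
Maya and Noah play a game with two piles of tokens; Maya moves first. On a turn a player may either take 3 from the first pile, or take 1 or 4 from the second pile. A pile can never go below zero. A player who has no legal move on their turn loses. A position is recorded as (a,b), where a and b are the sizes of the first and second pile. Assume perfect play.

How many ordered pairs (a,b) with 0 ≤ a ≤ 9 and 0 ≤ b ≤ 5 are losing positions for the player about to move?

26

Work bottom-up. With no move the player to move loses. Otherwise the position is W if at least one move leads to an L position for the opponent, and L if every move leads to a W.
Every move lowers a or b (never raises either), so fill the grid row by row in increasing a, and left to right within a row: each cell's successors are then already labelled.
      b=0  b=1  b=2  b=3  b=4  b=5
a=0:    L    W    L    W    W    L
a=1:    L    W    L    W    W    L
a=2:    L    W    L    W    W    L
a=3:    W    L    W    L    W    W
a=4:    W    L    W    L    W    W
a=5:    W    L    W    L    W    W
a=6:    L    W    L    W    W    L
a=7:    L    W    L    W    W    L
a=8:    L    W    L    W    W    L
a=9:    W    L    W    L    W    W
Cells with no legal move (terminal, hence L): (0,0), (1,0), (2,0).
The remaining L cells, each justified by listing all of its moves:
(0,2): the only move is to (0,1)(W), a W ⇒ L
(0,5): moves to (0,4)(W), (0,1)(W); every one is W ⇒ L
(1,2): the only move is to (1,1)(W), a W ⇒ L
(1,5): moves to (1,4)(W), (1,1)(W); every one is W ⇒ L
(2,2): the only move is to (2,1)(W), a W ⇒ L
(2,5): moves to (2,4)(W), (2,1)(W); every one is W ⇒ L
(3,1): moves to (0,1)(W), (3,0)(W); every one is W ⇒ L
(3,3): moves to (0,3)(W), (3,2)(W); every one is W ⇒ L
(4,1): moves to (1,1)(W), (4,0)(W); every one is W ⇒ L
(4,3): moves to (1,3)(W), (4,2)(W); every one is W ⇒ L
(5,1): moves to (2,1)(W), (5,0)(W); every one is W ⇒ L
(5,3): moves to (2,3)(W), (5,2)(W); every one is W ⇒ L
(6,0): the only move is to (3,0)(W), a W ⇒ L
(6,2): moves to (3,2)(W), (6,1)(W); every one is W ⇒ L
(6,5): moves to (3,5)(W), (6,4)(W), (6,1)(W); every one is W ⇒ L
(7,0): the only move is to (4,0)(W), a W ⇒ L
(7,2): moves to (4,2)(W), (7,1)(W); every one is W ⇒ L
(7,5): moves to (4,5)(W), (7,4)(W), (7,1)(W); every one is W ⇒ L
(8,0): the only move is to (5,0)(W), a W ⇒ L
(8,2): moves to (5,2)(W), (8,1)(W); every one is W ⇒ L
(8,5): moves to (5,5)(W), (8,4)(W), (8,1)(W); every one is W ⇒ L
(9,1): moves to (6,1)(W), (9,0)(W); every one is W ⇒ L
(9,3): moves to (6,3)(W), (9,2)(W); every one is W ⇒ L
Every other cell has at least one move into one of the L cells above, so it is W.
L cells per row: a=0: 3, a=1: 3, a=2: 3, a=3: 2, a=4: 2, a=5: 2, a=6: 3, a=7: 3, a=8: 3, a=9: 2; total 26.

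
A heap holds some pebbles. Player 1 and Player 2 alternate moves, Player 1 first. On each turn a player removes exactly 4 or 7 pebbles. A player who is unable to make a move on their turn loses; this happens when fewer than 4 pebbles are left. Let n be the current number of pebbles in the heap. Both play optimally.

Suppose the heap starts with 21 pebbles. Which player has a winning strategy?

Compute win/loss labels from the base case upward. A position with no move is L. Any other position is W if it can reach an L in one move, else L.
n=0: no move → L
n=1: no move → L
n=2: no move → L
n=3: no move → L
n=4: W (go to 0, an L position)
n=5: W (go to 1, an L position)
n=6: W (go to 2, an L position)
n=7: W (go to 3, an L position)
n=8: W (go to 1, an L position)
n=9: W (go to 2, an L position)
n=10: W (go to 3, an L position)
n=11: L (options 7(W), 4(W) are all W)
n=12: L (options 8(W), 5(W) are all W)
n=13: L (options 9(W), 6(W) are all W)
n=14: L (options 10(W), 7(W) are all W)
n=15: W (go to 11, an L position)
n=16: W (go to 12, an L position)
n=17: W (go to 13, an L position)
n=18: W (go to 14, an L position)
n=19: W (go to 12, an L position)
n=20: W (go to 13, an L position)
n=21: W (go to 14, an L position)
From 21 Player 1 can remove 7, leaving 14, reaching an L position.

Player 1 wins.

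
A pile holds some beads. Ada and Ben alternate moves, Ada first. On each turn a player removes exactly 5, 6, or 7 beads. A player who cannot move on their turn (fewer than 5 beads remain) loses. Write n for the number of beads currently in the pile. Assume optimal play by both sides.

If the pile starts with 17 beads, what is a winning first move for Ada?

Classify positions by backward induction: terminal positions (no move available) are L. From any other position, the mover wins iff some move reaches an L.
n=0: no move → L
n=1: no move → L
n=2: no move → L
n=3: no move → L
n=4: no move → L
n=5: can move to 0, which is L ⇒ W
n=6: can move to 1, which is L ⇒ W
n=7: can move to 2, which is L ⇒ W
n=8: can move to 3, which is L ⇒ W
n=9: can move to 4, which is L ⇒ W
n=10: can move to 4, which is L ⇒ W
n=11: can move to 4, which is L ⇒ W
n=12: moves to 7(W), 6(W), 5(W); every one is W ⇒ L
n=13: moves to 8(W), 7(W), 6(W); every one is W ⇒ L
n=14: moves to 9(W), 8(W), 7(W); every one is W ⇒ L
n=15: moves to 10(W), 9(W), 8(W); every one is W ⇒ L
n=16: moves to 11(W), 10(W), 9(W); every one is W ⇒ L
n=17: can move to 12, which is L ⇒ W
From 17, the L positions reachable in one move are: 12.

Remove 5, leaving 12.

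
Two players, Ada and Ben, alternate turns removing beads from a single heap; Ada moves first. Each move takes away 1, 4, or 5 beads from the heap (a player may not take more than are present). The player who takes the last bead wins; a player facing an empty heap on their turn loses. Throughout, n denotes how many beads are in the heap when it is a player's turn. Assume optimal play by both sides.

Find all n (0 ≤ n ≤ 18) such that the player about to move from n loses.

Use the standard recursion: the mover loses at a terminal position; elsewhere, the mover wins exactly when some move hands the opponent an L position.
n=0: no move → L
n=1: can move to 0, which is L ⇒ W
n=2: the only move is to 1(W), a W ⇒ L
n=3: can move to 2, which is L ⇒ W
n=4: can move to 0, which is L ⇒ W
n=5: can move to 0, which is L ⇒ W
n=6: can move to 2, which is L ⇒ W
n=7: can move to 2, which is L ⇒ W
n=8: moves to 7(W), 4(W), 3(W); every one is W ⇒ L
n=9: can move to 8, which is L ⇒ W
n=10: moves to 9(W), 6(W), 5(W); every one is W ⇒ L
n=11: can move to 10, which is L ⇒ W
n=12: can move to 8, which is L ⇒ W
n=13: can move to 8, which is L ⇒ W
n=14: can move to 10, which is L ⇒ W
n=15: can move to 10, which is L ⇒ W
n=16: moves to 15(W), 12(W), 11(W); every one is W ⇒ L
n=17: can move to 16, which is L ⇒ W
n=18: moves to 17(W), 14(W), 13(W); every one is W ⇒ L
The losing starting values of n are exactly the entries labelled L in this table (6 of them).

0, 2, 8, 10, 16, 18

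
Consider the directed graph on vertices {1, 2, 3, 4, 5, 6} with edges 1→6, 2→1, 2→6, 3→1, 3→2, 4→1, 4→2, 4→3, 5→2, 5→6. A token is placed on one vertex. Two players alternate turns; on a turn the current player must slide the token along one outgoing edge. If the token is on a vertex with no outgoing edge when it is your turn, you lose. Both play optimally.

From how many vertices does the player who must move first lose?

Work bottom-up. With no move the player to move loses. Otherwise the position is W if at least one move leads to an L position for the opponent, and L if every move leads to a W.
Every edge goes from a vertex to one that appears earlier in the order 6, 1, 2, 3, 5, 4, so processing vertices in that order labels each vertex after all of its successors.
6: no outgoing edge → L
1: reaches L-position 6 → W
2: reaches L-position 6 → W
3: only reaches 2(W), 1(W), all W → L
5: reaches L-position 6 → W
4: reaches L-position 3 → W
The L vertices are 3, 6; that is 2 in all.

2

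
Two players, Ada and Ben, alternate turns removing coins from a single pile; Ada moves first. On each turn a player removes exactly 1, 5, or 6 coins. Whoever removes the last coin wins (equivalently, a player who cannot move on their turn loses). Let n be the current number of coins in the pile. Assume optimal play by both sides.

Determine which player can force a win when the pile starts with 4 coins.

Ben wins.

Classify positions by backward induction: terminal positions (no move available) are L. From any other position, the mover wins iff some move reaches an L.
n=0: no move → L
n=1: W (go to 0, an L position)
n=2: L (sole option 1(W) is W)
n=3: W (go to 2, an L position)
n=4: L (sole option 3(W) is W)
Every move from 4 reaches a W position, so the mover loses.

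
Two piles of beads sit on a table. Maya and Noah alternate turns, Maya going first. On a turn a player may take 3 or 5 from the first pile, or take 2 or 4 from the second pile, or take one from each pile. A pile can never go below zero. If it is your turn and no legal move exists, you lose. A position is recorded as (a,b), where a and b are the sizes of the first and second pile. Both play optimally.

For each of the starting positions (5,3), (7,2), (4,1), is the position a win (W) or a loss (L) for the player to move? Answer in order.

Compute win/loss labels from the base case upward. A position with no move is L. Any other position is W if it can reach an L in one move, else L.
No move ever increases a pile, so every position that can arise here has a ≤ 7 and b ≤ 3; it is enough to label the cells with 0 ≤ a ≤ 7 and 0 ≤ b ≤ 3.
Every move lowers a or b (never raises either), so fill the grid row by row in increasing a, and left to right within a row: each cell's successors are then already labelled.
      b=0  b=1  b=2  b=3
a=0:    L    L    W    W
a=1:    L    W    W    L
a=2:    L    W    W    L
a=3:    W    W    L    L
a=4:    W    L    L    W
a=5:    W    W    W    W
a=6:    W    L    W    W
a=7:    W    W    W    W
Cells with no legal move (terminal, hence L): (0,0), (0,1), (1,0), (2,0).
The remaining L cells, each justified by listing all of its moves:
(1,3): L (options (1,1)(W), (0,2)(W) are all W)
(2,3): L (options (2,1)(W), (1,2)(W) are all W)
(3,2): L (options (0,2)(W), (3,0)(W), (2,1)(W) are all W)
(3,3): L (options (0,3)(W), (3,1)(W), (2,2)(W) are all W)
(4,1): L (options (1,1)(W), (3,0)(W) are all W)
(4,2): L (options (1,2)(W), (4,0)(W), (3,1)(W) are all W)
(6,1): L (options (3,1)(W), (1,1)(W), (5,0)(W) are all W)
Every other cell has at least one move into one of the L cells above, so it is W.
(5,3): the move to (2,3) reaches an L cell, so W
(7,2): the move to (4,2) reaches an L cell, so W
(4,1): one of the L cells justified above, so L

(5,3): W, (7,2): W, (4,1): L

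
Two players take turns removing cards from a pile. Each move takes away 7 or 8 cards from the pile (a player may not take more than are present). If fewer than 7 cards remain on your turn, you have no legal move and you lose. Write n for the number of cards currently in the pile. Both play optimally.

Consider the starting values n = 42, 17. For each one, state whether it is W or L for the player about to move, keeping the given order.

Positions with no move are L. A position that does have a move is losing for the player to move precisely when every available move leads to a winning position for the opponent. Fill in the labels:
n=0: no move → L
n=1: no move → L
n=2: no move → L
n=3: no move → L
n=4: no move → L
n=5: no move → L
n=6: no move → L
n=7: can move to 0, which is L ⇒ W
n=8: can move to 1, which is L ⇒ W
n=9: can move to 2, which is L ⇒ W
n=10: can move to 3, which is L ⇒ W
n=11: can move to 4, which is L ⇒ W
n=12: can move to 5, which is L ⇒ W
n=13: can move to 6, which is L ⇒ W
n=14: can move to 6, which is L ⇒ W
n=15: moves to 8(W), 7(W); every one is W ⇒ L
n=16: moves to 9(W), 8(W); every one is W ⇒ L
n=17: moves to 10(W), 9(W); every one is W ⇒ L
n=18: moves to 11(W), 10(W); every one is W ⇒ L
n=19: moves to 12(W), 11(W); every one is W ⇒ L
n=20: moves to 13(W), 12(W); every one is W ⇒ L
n=21: moves to 14(W), 13(W); every one is W ⇒ L
n=22: can move to 15, which is L ⇒ W
n=23: can move to 16, which is L ⇒ W
n=24: can move to 17, which is L ⇒ W
n=25: can move to 18, which is L ⇒ W
n=26: can move to 19, which is L ⇒ W
n=27: can move to 20, which is L ⇒ W
n=28: can move to 21, which is L ⇒ W
n=29: can move to 21, which is L ⇒ W
n=30: moves to 23(W), 22(W); every one is W ⇒ L
n=31: moves to 24(W), 23(W); every one is W ⇒ L
n=32: moves to 25(W), 24(W); every one is W ⇒ L
n=33: moves to 26(W), 25(W); every one is W ⇒ L
n=34: moves to 27(W), 26(W); every one is W ⇒ L
n=35: moves to 28(W), 27(W); every one is W ⇒ L
n=36: moves to 29(W), 28(W); every one is W ⇒ L
n=37: can move to 30, which is L ⇒ W
n=38: can move to 31, which is L ⇒ W
n=39: can move to 32, which is L ⇒ W
n=40: can move to 33, which is L ⇒ W
n=41: can move to 34, which is L ⇒ W
n=42: can move to 35, which is L ⇒ W

42: W, 17: L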